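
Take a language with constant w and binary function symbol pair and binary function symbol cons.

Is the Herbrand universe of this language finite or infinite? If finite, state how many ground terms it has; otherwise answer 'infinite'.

infinite

The signature has at least one function symbol (pair, arity 2) and at least one constant (w).
Iterating pair gives infinitely many distinct ground terms: w, pair(w, w), pair(pair(w, w), pair(w, w)), ...
So the Herbrand universe is infinite.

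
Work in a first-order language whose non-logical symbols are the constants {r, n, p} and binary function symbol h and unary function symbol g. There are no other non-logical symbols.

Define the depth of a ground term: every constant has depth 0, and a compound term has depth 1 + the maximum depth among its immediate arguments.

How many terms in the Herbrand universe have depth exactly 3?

59052

If N_k denotes the number of depth-≤k ground terms, the 3 constants give N_0 = 3, and each function symbol of arity r contributes N_{k-1}^r new terms at level k: N_k = 3 + N_{k-1}^2 + N_{k-1}.
N_0 = 3
N_1 = 3 + 3^2 + 3 = 15
N_2 = 3 + 15^2 + 15 = 243
N_3 = 3 + 243^2 + 243 = 59295
Terms of depth exactly 3: N_3 − N_2 = 59295 − 243 = 59052.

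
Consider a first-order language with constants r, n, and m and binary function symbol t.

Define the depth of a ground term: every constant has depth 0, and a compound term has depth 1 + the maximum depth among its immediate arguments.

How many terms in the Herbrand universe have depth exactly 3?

21465

If N_k denotes the number of depth-≤k ground terms, the 3 constants give N_0 = 3, and each function symbol of arity r contributes N_{k-1}^r new terms at level k: N_k = 3 + N_{k-1}^2.
N_0 = 3
N_1 = 3 + 3^2 = 12
N_2 = 3 + 12^2 = 147
N_3 = 3 + 147^2 = 21612
Terms of depth exactly 3: N_3 − N_2 = 21612 − 147 = 21465.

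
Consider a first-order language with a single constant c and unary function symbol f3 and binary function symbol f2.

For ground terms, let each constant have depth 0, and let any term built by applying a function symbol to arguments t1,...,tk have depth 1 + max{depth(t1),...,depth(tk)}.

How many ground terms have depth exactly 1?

If N_k denotes the number of depth-≤k ground terms, the 1 constant gives N_0 = 1, and each function symbol of arity r contributes N_{k-1}^r new terms at level k: N_k = 1 + N_{k-1} + N_{k-1}^2.
N_0 = 1
N_1 = 1 + 1 + 1^2 = 3
Terms of depth exactly 1: N_1 − N_0 = 3 − 1 = 2.

2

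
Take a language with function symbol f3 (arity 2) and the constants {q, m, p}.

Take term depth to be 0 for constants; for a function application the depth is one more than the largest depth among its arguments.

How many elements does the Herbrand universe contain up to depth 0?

Let N_k count ground terms of depth at most k. Each non-constant term of depth ≤ k is some function symbol applied to depth-≤(k−1) arguments, giving N_k = 3 + N_{k-1}^2.
N_0 = 3
Explicitly: q, m, p.

3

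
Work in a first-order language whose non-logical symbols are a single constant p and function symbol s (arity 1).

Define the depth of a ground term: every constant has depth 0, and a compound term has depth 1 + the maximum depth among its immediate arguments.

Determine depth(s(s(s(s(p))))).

depth(s(p)) = 1 + depth(p) = 1 + 0 = 1
depth(s(s(p))) = 1 + depth(s(p)) = 1 + 1 = 2
depth(s(s(s(p)))) = 1 + depth(s(s(p))) = 1 + 2 = 3
depth(s(s(s(s(p))))) = 1 + depth(s(s(s(p)))) = 1 + 3 = 4

4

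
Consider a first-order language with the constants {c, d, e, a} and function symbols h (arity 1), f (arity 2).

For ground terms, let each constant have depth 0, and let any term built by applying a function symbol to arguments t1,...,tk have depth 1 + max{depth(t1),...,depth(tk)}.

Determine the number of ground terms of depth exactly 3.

364820

Write N_k for the number of ground terms of depth ≤ k. A term of depth ≤ k is either a constant or a function symbol applied to arguments of depth ≤ k−1, so N_k = 4 + N_{k-1} + N_{k-1}^2.
N_0 = 4
N_1 = 4 + 4 + 4^2 = 24
N_2 = 4 + 24 + 24^2 = 604
N_3 = 4 + 604 + 604^2 = 365424
Terms of depth exactly 3: N_3 − N_2 = 365424 − 604 = 364820.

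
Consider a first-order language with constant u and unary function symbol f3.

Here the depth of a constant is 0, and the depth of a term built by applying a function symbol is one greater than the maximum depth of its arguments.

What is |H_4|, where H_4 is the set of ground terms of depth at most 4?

5

Write N_k for the number of ground terms of depth ≤ k. A term of depth ≤ k is either a constant or a function symbol applied to arguments of depth ≤ k−1, so N_k = 1 + N_{k-1}.
N_0 = 1
N_1 = 1 + 1 = 2
N_2 = 1 + 2 = 3
N_3 = 1 + 3 = 4
N_4 = 1 + 4 = 5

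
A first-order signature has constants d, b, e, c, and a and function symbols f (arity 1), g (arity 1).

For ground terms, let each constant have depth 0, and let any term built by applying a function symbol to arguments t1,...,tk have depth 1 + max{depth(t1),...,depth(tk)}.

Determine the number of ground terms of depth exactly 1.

10

Let N_k = |{terms of depth ≤ k}|. Then N_0 = 5 and N_k = 5 + N_{k-1} + N_{k-1} for k ≥ 1 (one summand per function symbol, arity giving the exponent).
N_0 = 5
N_1 = 5 + 5 + 5 = 15
Terms of depth exactly 1: N_1 − N_0 = 15 − 5 = 10.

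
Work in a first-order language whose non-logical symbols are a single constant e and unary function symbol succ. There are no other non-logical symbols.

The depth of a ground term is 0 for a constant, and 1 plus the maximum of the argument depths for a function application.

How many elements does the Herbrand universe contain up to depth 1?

Let N_k = |{terms of depth ≤ k}|. Then N_0 = 1 and N_k = 1 + N_{k-1} for k ≥ 1 (one summand per function symbol, arity giving the exponent).
N_0 = 1
N_1 = 1 + 1 = 2
Explicitly: e, succ(e).

2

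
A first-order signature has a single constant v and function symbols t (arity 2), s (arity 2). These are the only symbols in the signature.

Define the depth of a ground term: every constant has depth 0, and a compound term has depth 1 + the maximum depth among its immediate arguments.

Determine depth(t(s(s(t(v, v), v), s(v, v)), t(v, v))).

depth(t(v, v)) = 1 + max(0, 0) = 1
depth(s(t(v, v), v)) = 1 + max(1, 0) = 2
depth(s(v, v)) = 1 + max(0, 0) = 1
depth(s(s(t(v, v), v), s(v, v))) = 1 + max(2, 1) = 3
depth(t(s(s(t(v, v), v), s(v, v)), t(v, v))) = 1 + max(3, 1) = 4

4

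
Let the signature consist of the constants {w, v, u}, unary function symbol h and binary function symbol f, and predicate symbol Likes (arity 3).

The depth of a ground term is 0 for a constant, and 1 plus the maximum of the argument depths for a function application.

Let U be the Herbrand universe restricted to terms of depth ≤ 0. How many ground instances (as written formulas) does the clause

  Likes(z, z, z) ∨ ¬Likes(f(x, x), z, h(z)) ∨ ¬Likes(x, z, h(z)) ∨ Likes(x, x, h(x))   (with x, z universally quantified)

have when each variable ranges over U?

Ground terms of depth ≤ 0:
  If N_k denotes the number of depth-≤k ground terms, the 3 constants give N_0 = 3, and each function symbol of arity r contributes N_{k-1}^r new terms at level k: N_k = 3 + N_{k-1} + N_{k-1}^2.
  N_0 = 3
So there are 3 ground terms available for substitution.
The clause has 2 distinct variables (x, z), each appearing in the body. In the free term algebra distinct substitutions yield syntactically distinct ground instances.
Number of ground instances = 3^2 = 9.

9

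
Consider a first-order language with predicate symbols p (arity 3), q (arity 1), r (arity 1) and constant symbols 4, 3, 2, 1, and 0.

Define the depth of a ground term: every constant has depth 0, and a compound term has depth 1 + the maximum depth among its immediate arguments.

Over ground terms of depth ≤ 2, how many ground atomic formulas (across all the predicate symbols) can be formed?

135

First count ground terms of depth ≤ 2.
With no function symbols every ground term is a constant, so there are exactly 5 ground terms at every depth bound.
N_0 = 5
N_1 = 5
N_2 = 5
So |H| = 5.
A ground atom is a predicate applied to a tuple of terms from H, so the count is the sum over predicates of |H|^arity:
  p: 5^3 = 125;  q: 5;  r: 5
Total ground atoms: 125 + 5 + 5 = 135.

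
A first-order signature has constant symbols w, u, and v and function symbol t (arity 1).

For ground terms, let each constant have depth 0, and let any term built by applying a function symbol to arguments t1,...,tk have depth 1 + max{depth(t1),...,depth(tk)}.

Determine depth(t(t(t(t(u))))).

depth(t(u)) = 1 + depth(u) = 1 + 0 = 1
depth(t(t(u))) = 1 + depth(t(u)) = 1 + 1 = 2
depth(t(t(t(u)))) = 1 + depth(t(t(u))) = 1 + 2 = 3
depth(t(t(t(t(u))))) = 1 + depth(t(t(t(u)))) = 1 + 3 = 4

4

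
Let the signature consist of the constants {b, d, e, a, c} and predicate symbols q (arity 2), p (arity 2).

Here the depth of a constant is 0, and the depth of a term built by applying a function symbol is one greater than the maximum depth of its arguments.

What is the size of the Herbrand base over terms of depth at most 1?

50

First count ground terms of depth ≤ 1.
With no function symbols every ground term is a constant, so there are exactly 5 ground terms at every depth bound.
N_0 = 5
N_1 = 5
So |H| = 5.
Ground atoms are formed by filling each argument slot of a predicate with a term from H, so an r-ary predicate gives |H|^r atoms:
  q: 5^2 = 25;  p: 5^2 = 25
Total ground atoms: 25 + 25 = 50.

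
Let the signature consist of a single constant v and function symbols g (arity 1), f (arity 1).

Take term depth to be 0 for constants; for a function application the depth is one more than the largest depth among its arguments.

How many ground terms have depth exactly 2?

If N_k denotes the number of depth-≤k ground terms, the 1 constant gives N_0 = 1, and each function symbol of arity r contributes N_{k-1}^r new terms at level k: N_k = 1 + N_{k-1} + N_{k-1}.
N_0 = 1
N_1 = 1 + 1 + 1 = 3
N_2 = 1 + 3 + 3 = 7
Terms of depth exactly 2: N_2 − N_1 = 7 − 3 = 4.

4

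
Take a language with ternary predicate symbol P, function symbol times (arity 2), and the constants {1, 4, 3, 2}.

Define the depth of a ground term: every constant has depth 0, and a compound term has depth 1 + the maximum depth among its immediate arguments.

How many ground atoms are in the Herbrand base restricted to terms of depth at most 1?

8000

First count ground terms of depth ≤ 1.
Write N_k for the number of ground terms of depth ≤ k. A term of depth ≤ k is either a constant or a function symbol applied to arguments of depth ≤ k−1, so N_k = 4 + N_{k-1}^2.
N_0 = 4
N_1 = 4 + 4^2 = 20
So |H| = 20.
Each predicate of arity r yields |H|^r ground atoms (one per choice of an r-tuple from H):
  P: 20^3 = 8000
Total ground atoms: 8000.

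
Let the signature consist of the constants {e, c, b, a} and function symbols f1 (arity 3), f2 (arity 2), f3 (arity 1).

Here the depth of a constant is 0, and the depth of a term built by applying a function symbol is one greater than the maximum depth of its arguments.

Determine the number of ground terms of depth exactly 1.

84

Let N_k = |{terms of depth ≤ k}|. Then N_0 = 4 and N_k = 4 + N_{k-1}^3 + N_{k-1}^2 + N_{k-1} for k ≥ 1 (one summand per function symbol, arity giving the exponent).
N_0 = 4
N_1 = 4 + 4^3 + 4^2 + 4 = 88
Terms of depth exactly 1: N_1 − N_0 = 88 − 4 = 84.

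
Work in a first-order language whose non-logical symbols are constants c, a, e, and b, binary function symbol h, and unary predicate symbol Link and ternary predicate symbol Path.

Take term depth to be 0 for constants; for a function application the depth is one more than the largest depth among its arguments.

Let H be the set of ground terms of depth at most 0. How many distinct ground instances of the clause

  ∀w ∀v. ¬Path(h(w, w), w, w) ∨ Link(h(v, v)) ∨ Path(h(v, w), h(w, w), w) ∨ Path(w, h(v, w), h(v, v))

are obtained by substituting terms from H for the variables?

16

Ground terms of depth ≤ 0:
  Write N_k for the number of ground terms of depth ≤ k. A term of depth ≤ k is either a constant or a function symbol applied to arguments of depth ≤ k−1, so N_k = 4 + N_{k-1}^2.
  N_0 = 4
So there are 4 ground terms available for substitution.
There are 2 variables to instantiate (w, v), each occurring in at least one literal, so different choices give different ground instances.
Number of ground instances = 4^2 = 16.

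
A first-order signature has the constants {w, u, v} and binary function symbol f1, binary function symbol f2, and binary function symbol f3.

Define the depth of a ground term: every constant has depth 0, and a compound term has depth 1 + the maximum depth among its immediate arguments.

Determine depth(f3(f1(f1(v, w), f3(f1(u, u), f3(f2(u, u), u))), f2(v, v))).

5

depth(f1(v, w)) = 1 + max(0, 0) = 1
depth(f1(u, u)) = 1 + max(0, 0) = 1
depth(f2(u, u)) = 1 + max(0, 0) = 1
depth(f3(f2(u, u), u)) = 1 + max(1, 0) = 2
depth(f3(f1(u, u), f3(f2(u, u), u))) = 1 + max(1, 2) = 3
depth(f1(f1(v, w), f3(f1(u, u), f3(f2(u, u), u)))) = 1 + max(1, 3) = 4
depth(f2(v, v)) = 1 + max(0, 0) = 1
depth(f3(f1(f1(v, w), f3(f1(u, u), f3(f2(u, u), u))), f2(v, v))) = 1 + max(4, 1) = 5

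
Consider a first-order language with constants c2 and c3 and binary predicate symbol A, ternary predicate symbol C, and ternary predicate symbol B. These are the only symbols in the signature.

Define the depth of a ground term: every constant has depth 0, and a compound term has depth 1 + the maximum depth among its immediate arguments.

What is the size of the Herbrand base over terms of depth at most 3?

First count ground terms of depth ≤ 3.
With no function symbols every ground term is a constant, so there are exactly 2 ground terms at every depth bound.
N_0 = 2
N_1 = 2
N_2 = 2
N_3 = 2
Explicitly: c2, c3.
So |H| = 2.
A ground atom is a predicate applied to a tuple of terms from H, so the count is the sum over predicates of |H|^arity:
  A: 2^2 = 4;  C: 2^3 = 8;  B: 2^3 = 8
Total ground atoms: 4 + 8 + 8 = 20.

20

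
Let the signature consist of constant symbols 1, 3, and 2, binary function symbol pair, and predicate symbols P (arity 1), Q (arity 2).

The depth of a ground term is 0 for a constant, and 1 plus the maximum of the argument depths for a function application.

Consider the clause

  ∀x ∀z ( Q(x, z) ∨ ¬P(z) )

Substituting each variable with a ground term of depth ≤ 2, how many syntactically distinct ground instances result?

Ground terms of depth ≤ 2:
  Let N_k = |{terms of depth ≤ k}|. Then N_0 = 3 and N_k = 3 + N_{k-1}^2 for k ≥ 1 (one summand per function symbol, arity giving the exponent).
  N_0 = 3
  N_1 = 3 + 3^2 = 12
  N_2 = 3 + 12^2 = 147
So there are 147 ground terms available for substitution.
The body mentions every one of the 2 quantified variables; since ground terms form a free algebra, no two substitutions collapse to the same formula.
Number of ground instances = 147^2 = 21609.

21609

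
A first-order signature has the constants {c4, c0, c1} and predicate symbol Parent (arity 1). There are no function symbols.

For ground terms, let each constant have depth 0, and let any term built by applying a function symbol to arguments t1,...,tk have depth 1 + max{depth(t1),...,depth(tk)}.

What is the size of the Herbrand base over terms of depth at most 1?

First count ground terms of depth ≤ 1.
With no function symbols every ground term is a constant, so there are exactly 3 ground terms at every depth bound.
N_0 = 3
N_1 = 3
So |H| = 3.
For each predicate symbol, the number of ground atoms is |H| raised to its arity; summing:
  Parent: 3
Total ground atoms: 3.

3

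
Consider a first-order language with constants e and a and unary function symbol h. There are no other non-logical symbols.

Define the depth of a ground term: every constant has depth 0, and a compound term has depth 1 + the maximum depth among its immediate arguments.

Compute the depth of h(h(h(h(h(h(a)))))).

6

depth(h(a)) = 1 + depth(a) = 1 + 0 = 1
depth(h(h(a))) = 1 + depth(h(a)) = 1 + 1 = 2
depth(h(h(h(a)))) = 1 + depth(h(h(a))) = 1 + 2 = 3
depth(h(h(h(h(a))))) = 1 + depth(h(h(h(a)))) = 1 + 3 = 4
depth(h(h(h(h(h(a)))))) = 1 + depth(h(h(h(h(a))))) = 1 + 4 = 5
depth(h(h(h(h(h(h(a))))))) = 1 + depth(h(h(h(h(h(a)))))) = 1 + 5 = 6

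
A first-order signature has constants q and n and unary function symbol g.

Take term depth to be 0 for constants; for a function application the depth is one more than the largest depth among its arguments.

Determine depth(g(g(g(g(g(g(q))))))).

depth(g(q)) = 1 + depth(q) = 1 + 0 = 1
depth(g(g(q))) = 1 + depth(g(q)) = 1 + 1 = 2
depth(g(g(g(q)))) = 1 + depth(g(g(q))) = 1 + 2 = 3
depth(g(g(g(g(q))))) = 1 + depth(g(g(g(q)))) = 1 + 3 = 4
depth(g(g(g(g(g(q)))))) = 1 + depth(g(g(g(g(q))))) = 1 + 4 = 5
depth(g(g(g(g(g(g(q))))))) = 1 + depth(g(g(g(g(g(q)))))) = 1 + 5 = 6

6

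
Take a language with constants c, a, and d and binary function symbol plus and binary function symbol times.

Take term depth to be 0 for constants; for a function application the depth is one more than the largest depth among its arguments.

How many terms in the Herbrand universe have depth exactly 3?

Let N_k count ground terms of depth at most k. Each non-constant term of depth ≤ k is some function symbol applied to depth-≤(k−1) arguments, giving N_k = 3 + N_{k-1}^2 + N_{k-1}^2.
N_0 = 3
N_1 = 3 + 3^2 + 3^2 = 21
N_2 = 3 + 21^2 + 21^2 = 885
N_3 = 3 + 885^2 + 885^2 = 1566453
Terms of depth exactly 3: N_3 − N_2 = 1566453 − 885 = 1565568.

1565568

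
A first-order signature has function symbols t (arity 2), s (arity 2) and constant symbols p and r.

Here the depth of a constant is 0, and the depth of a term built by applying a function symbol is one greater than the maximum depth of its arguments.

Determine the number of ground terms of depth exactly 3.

81408

Let N_k = |{terms of depth ≤ k}|. Then N_0 = 2 and N_k = 2 + N_{k-1}^2 + N_{k-1}^2 for k ≥ 1 (one summand per function symbol, arity giving the exponent).
N_0 = 2
N_1 = 2 + 2^2 + 2^2 = 10
N_2 = 2 + 10^2 + 10^2 = 202
N_3 = 2 + 202^2 + 202^2 = 81610
Terms of depth exactly 3: N_3 − N_2 = 81610 − 202 = 81408.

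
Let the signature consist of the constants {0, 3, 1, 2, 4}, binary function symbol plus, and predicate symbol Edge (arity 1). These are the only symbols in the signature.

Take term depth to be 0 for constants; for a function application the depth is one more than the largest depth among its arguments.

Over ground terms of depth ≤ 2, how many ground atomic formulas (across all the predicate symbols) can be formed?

905

First count ground terms of depth ≤ 2.
Write N_k for the number of ground terms of depth ≤ k. A term of depth ≤ k is either a constant or a function symbol applied to arguments of depth ≤ k−1, so N_k = 5 + N_{k-1}^2.
N_0 = 5
N_1 = 5 + 5^2 = 30
N_2 = 5 + 30^2 = 905
So |H| = 905.
Ground atoms are formed by filling each argument slot of a predicate with a term from H, so an r-ary predicate gives |H|^r atoms:
  Edge: 905
Total ground atoms: 905.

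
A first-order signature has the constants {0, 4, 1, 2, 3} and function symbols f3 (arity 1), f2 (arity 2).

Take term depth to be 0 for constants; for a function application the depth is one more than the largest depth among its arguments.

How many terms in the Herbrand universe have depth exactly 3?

Count level by level. With function symbols f3/1, f2/2, the terms of depth ≤ k are the 5 constants together with each function applied to depth-≤(k−1) tuples, so N_k = 5 + N_{k-1} + N_{k-1}^2.
N_0 = 5
N_1 = 5 + 5 + 5^2 = 35
N_2 = 5 + 35 + 35^2 = 1265
N_3 = 5 + 1265 + 1265^2 = 1601495
Terms of depth exactly 3: N_3 − N_2 = 1601495 − 1265 = 1600230.

1600230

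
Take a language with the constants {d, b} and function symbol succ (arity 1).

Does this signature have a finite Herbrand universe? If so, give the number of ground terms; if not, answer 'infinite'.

The signature has at least one function symbol (succ, arity 1) and at least one constant (d).
Iterating succ gives infinitely many distinct ground terms: d, succ(d), succ(succ(d)), ...
So the Herbrand universe is infinite.

infinite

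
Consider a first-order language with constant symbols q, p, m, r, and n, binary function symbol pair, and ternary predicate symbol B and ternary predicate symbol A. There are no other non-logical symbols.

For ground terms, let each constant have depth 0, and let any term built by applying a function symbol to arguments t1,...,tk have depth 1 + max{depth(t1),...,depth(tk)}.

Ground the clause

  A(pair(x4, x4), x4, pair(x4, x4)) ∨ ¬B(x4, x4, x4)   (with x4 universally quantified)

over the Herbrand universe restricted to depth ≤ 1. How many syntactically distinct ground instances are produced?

30

Ground terms of depth ≤ 1:
  Write N_k for the number of ground terms of depth ≤ k. A term of depth ≤ k is either a constant or a function symbol applied to arguments of depth ≤ k−1, so N_k = 5 + N_{k-1}^2.
  N_0 = 5
  N_1 = 5 + 5^2 = 30
So there are 30 ground terms available for substitution.
There is 1 variable to instantiate (x4),  occurring in at least one literal, so different choices give different ground instances.
Number of ground instances = 30.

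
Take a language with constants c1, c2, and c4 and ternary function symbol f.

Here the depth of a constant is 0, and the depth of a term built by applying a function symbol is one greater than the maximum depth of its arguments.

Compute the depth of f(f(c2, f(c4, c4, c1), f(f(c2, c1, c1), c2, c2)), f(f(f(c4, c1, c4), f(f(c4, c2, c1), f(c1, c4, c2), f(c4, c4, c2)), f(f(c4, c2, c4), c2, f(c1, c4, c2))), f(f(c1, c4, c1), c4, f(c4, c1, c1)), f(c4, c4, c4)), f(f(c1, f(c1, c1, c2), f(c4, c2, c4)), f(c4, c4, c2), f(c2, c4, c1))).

depth(f(c4, c4, c1)) = 1 + max(0, 0, 0) = 1
depth(f(c2, c1, c1)) = 1 + max(0, 0, 0) = 1
depth(f(f(c2, c1, c1), c2, c2)) = 1 + max(1, 0, 0) = 2
depth(f(c2, f(c4, c4, c1), f(f(c2, c1, c1), c2, c2))) = 1 + max(0, 1, 2) = 3
depth(f(c4, c1, c4)) = 1 + max(0, 0, 0) = 1
depth(f(c4, c2, c1)) = 1 + max(0, 0, 0) = 1
depth(f(c1, c4, c2)) = 1 + max(0, 0, 0) = 1
depth(f(c4, c4, c2)) = 1 + max(0, 0, 0) = 1
depth(f(f(c4, c2, c1), f(c1, c4, c2), f(c4, c4, c2))) = 1 + max(1, 1, 1) = 2
depth(f(c4, c2, c4)) = 1 + max(0, 0, 0) = 1
depth(f(f(c4, c2, c4), c2, f(c1, c4, c2))) = 1 + max(1, 0, 1) = 2
depth(f(f(c4, c1, c4), f(f(c4, c2, c1), f(c1, c4, c2), f(c4, c4, c2)), f(f(c4, c2, c4), c2, f(c1, c4, c2)))) = 1 + max(1, 2, 2) = 3
depth(f(c1, c4, c1)) = 1 + max(0, 0, 0) = 1
depth(f(c4, c1, c1)) = 1 + max(0, 0, 0) = 1
depth(f(f(c1, c4, c1), c4, f(c4, c1, c1))) = 1 + max(1, 0, 1) = 2
depth(f(c4, c4, c4)) = 1 + max(0, 0, 0) = 1
depth(f(f(f(c4, c1, c4), f(f(c4, c2, c1), f(c1, c4, c2), f(c4, c4, c2)), f(f(c4, c2, c4), c2, f(c1, c4, c2))), f(f(c1, c4, c1), c4, f(c4, c1, c1)), f(c4, c4, c4))) = 1 + max(3, 2, 1) = 4
depth(f(c1, c1, c2)) = 1 + max(0, 0, 0) = 1
depth(f(c1, f(c1, c1, c2), f(c4, c2, c4))) = 1 + max(0, 1, 1) = 2
depth(f(c2, c4, c1)) = 1 + max(0, 0, 0) = 1
depth(f(f(c1, f(c1, c1, c2), f(c4, c2, c4)), f(c4, c4, c2), f(c2, c4, c1))) = 1 + max(2, 1, 1) = 3
depth(f(f(c2, f(c4, c4, c1), f(f(c2, c1, c1), c2, c2)), f(f(f(c4, c1, c4), f(f(c4, c2, c1), f(c1, c4, c2), f(c4, c4, c2)), f(f(c4, c2, c4), c2, f(c1, c4, c2))), f(f(c1, c4, c1), c4, f(c4, c1, c1)), f(c4, c4, c4)), f(f(c1, f(c1, c1, c2), f(c4, c2, c4)), f(c4, c4, c2), f(c2, c4, c1)))) = 1 + max(3, 4, 3) = 5

5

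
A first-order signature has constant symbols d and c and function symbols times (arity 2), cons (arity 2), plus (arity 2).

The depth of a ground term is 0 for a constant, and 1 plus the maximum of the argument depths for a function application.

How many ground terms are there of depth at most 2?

590

Write N_k for the number of ground terms of depth ≤ k. A term of depth ≤ k is either a constant or a function symbol applied to arguments of depth ≤ k−1, so N_k = 2 + N_{k-1}^2 + N_{k-1}^2 + N_{k-1}^2.
N_0 = 2
N_1 = 2 + 2^2 + 2^2 + 2^2 = 14
N_2 = 2 + 14^2 + 14^2 + 14^2 = 590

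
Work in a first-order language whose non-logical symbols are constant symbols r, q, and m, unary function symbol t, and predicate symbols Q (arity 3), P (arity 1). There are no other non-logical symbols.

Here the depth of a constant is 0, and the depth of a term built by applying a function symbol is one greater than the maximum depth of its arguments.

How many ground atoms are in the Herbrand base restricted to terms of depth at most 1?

First count ground terms of depth ≤ 1.
Let N_k count ground terms of depth at most k. Each non-constant term of depth ≤ k is some function symbol applied to depth-≤(k−1) arguments, giving N_k = 3 + N_{k-1}.
N_0 = 3
N_1 = 3 + 3 = 6
Explicitly: r, q, m, t(r), t(q), t(m).
So |H| = 6.
For each predicate symbol, the number of ground atoms is |H| raised to its arity; summing:
  Q: 6^3 = 216;  P: 6
Total ground atoms: 216 + 6 = 222.

222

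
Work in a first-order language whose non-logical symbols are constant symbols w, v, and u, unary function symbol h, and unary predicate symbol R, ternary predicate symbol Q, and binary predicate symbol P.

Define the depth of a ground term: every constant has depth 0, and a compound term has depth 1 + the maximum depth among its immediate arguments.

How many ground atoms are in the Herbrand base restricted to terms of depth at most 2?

First count ground terms of depth ≤ 2.
If N_k denotes the number of depth-≤k ground terms, the 3 constants give N_0 = 3, and each function symbol of arity r contributes N_{k-1}^r new terms at level k: N_k = 3 + N_{k-1}.
N_0 = 3
N_1 = 3 + 3 = 6
N_2 = 3 + 6 = 9
So |H| = 9.
A ground atom is a predicate applied to a tuple of terms from H, so the count is the sum over predicates of |H|^arity:
  R: 9;  Q: 9^3 = 729;  P: 9^2 = 81
Total ground atoms: 9 + 729 + 81 = 819.

819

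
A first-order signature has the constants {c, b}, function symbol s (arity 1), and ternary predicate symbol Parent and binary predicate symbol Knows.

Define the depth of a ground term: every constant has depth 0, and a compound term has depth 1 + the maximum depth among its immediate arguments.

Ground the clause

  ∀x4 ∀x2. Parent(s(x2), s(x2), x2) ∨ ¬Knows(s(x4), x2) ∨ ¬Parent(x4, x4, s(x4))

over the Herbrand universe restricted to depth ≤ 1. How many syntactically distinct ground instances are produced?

16

Ground terms of depth ≤ 1:
  Write N_k for the number of ground terms of depth ≤ k. A term of depth ≤ k is either a constant or a function symbol applied to arguments of depth ≤ k−1, so N_k = 2 + N_{k-1}.
  N_0 = 2
  N_1 = 2 + 2 = 4
  Explicitly: c, b, s(c), s(b).
So there are 4 ground terms available for substitution.
There are 2 variables to instantiate (x4, x2), each occurring in at least one literal, so different choices give different ground instances.
Number of ground instances = 4^2 = 16.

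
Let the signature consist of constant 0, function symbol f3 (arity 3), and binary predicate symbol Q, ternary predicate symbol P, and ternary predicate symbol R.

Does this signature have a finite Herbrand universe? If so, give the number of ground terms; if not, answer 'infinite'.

infinite

The signature has at least one function symbol (f3, arity 3) and at least one constant (0).
Iterating f3 gives infinitely many distinct ground terms: 0, f3(0, 0, 0), f3(f3(0, 0, 0), f3(0, 0, 0), f3(0, 0, 0)), ...
So the Herbrand universe is infinite.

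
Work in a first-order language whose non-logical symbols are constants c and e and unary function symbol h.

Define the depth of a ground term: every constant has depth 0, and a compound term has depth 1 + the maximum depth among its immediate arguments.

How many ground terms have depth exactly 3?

2

If N_k denotes the number of depth-≤k ground terms, the 2 constants give N_0 = 2, and each function symbol of arity r contributes N_{k-1}^r new terms at level k: N_k = 2 + N_{k-1}.
N_0 = 2
N_1 = 2 + 2 = 4
N_2 = 2 + 4 = 6
N_3 = 2 + 6 = 8
Terms of depth exactly 3: N_3 − N_2 = 8 − 6 = 2.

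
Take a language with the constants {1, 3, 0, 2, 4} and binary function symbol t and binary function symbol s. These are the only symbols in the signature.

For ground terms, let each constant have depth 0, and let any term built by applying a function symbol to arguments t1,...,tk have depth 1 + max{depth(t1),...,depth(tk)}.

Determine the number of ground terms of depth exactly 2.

6000

Let N_k = |{terms of depth ≤ k}|. Then N_0 = 5 and N_k = 5 + N_{k-1}^2 + N_{k-1}^2 for k ≥ 1 (one summand per function symbol, arity giving the exponent).
N_0 = 5
N_1 = 5 + 5^2 + 5^2 = 55
N_2 = 5 + 55^2 + 55^2 = 6055
Terms of depth exactly 2: N_2 − N_1 = 6055 − 55 = 6000.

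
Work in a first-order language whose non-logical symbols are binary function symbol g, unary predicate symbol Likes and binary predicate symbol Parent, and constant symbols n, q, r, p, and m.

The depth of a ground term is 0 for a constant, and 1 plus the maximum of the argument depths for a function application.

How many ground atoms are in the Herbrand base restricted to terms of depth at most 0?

30

First count ground terms of depth ≤ 0.
Write N_k for the number of ground terms of depth ≤ k. A term of depth ≤ k is either a constant or a function symbol applied to arguments of depth ≤ k−1, so N_k = 5 + N_{k-1}^2.
N_0 = 5
Explicitly: n, q, r, p, m.
So |H| = 5.
Each predicate of arity r yields |H|^r ground atoms (one per choice of an r-tuple from H):
  Likes: 5;  Parent: 5^2 = 25
Total ground atoms: 5 + 25 = 30.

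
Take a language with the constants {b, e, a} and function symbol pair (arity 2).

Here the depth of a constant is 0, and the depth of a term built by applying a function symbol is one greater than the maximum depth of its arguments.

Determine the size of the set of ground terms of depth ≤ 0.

If N_k denotes the number of depth-≤k ground terms, the 3 constants give N_0 = 3, and each function symbol of arity r contributes N_{k-1}^r new terms at level k: N_k = 3 + N_{k-1}^2.
N_0 = 3

3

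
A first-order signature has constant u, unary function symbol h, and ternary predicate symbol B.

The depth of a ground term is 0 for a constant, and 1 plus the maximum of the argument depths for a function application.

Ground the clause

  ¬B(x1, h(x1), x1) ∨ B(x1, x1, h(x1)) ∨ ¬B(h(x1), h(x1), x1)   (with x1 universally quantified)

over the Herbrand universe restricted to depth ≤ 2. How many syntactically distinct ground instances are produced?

Ground terms of depth ≤ 2:
  Write N_k for the number of ground terms of depth ≤ k. A term of depth ≤ k is either a constant or a function symbol applied to arguments of depth ≤ k−1, so N_k = 1 + N_{k-1}.
  N_0 = 1
  N_1 = 1 + 1 = 2
  N_2 = 1 + 2 = 3
  Explicitly: u, h(u), h(h(u)).
So there are 3 ground terms available for substitution.
There is 1 variable to instantiate (x1),  occurring in at least one literal, so different choices give different ground instances.
Number of ground instances = 3.

3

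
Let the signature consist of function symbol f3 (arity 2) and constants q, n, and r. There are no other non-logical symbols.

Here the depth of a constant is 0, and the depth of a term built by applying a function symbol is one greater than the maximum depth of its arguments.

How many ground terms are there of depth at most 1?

If N_k denotes the number of depth-≤k ground terms, the 3 constants give N_0 = 3, and each function symbol of arity r contributes N_{k-1}^r new terms at level k: N_k = 3 + N_{k-1}^2.
N_0 = 3
N_1 = 3 + 3^2 = 12

12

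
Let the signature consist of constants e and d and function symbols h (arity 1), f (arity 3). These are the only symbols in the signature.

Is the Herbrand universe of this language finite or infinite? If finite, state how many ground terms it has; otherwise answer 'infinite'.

infinite

The signature has at least one function symbol (h, arity 1) and at least one constant (e).
Iterating h gives infinitely many distinct ground terms: e, h(e), h(h(e)), ...
So the Herbrand universe is infinite.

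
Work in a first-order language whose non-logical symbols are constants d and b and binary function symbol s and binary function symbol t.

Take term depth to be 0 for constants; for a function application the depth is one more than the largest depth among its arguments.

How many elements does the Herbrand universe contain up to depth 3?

Let N_k count ground terms of depth at most k. Each non-constant term of depth ≤ k is some function symbol applied to depth-≤(k−1) arguments, giving N_k = 2 + N_{k-1}^2 + N_{k-1}^2.
N_0 = 2
N_1 = 2 + 2^2 + 2^2 = 10
N_2 = 2 + 10^2 + 10^2 = 202
N_3 = 2 + 202^2 + 202^2 = 81610

81610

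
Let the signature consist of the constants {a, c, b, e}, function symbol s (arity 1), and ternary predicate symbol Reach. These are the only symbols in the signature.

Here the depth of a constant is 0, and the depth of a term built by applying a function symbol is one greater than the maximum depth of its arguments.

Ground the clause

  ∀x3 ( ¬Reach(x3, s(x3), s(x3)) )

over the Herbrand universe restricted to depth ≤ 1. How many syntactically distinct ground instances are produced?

8

Ground terms of depth ≤ 1:
  Count level by level. With function symbols s/1, the terms of depth ≤ k are the 4 constants together with each function applied to depth-≤(k−1) tuples, so N_k = 4 + N_{k-1}.
  N_0 = 4
  N_1 = 4 + 4 = 8
So there are 8 ground terms available for substitution.
The variable x3 ranges independently over the available ground terms, and distinct assignments produce distinct instances.
Number of ground instances = 8.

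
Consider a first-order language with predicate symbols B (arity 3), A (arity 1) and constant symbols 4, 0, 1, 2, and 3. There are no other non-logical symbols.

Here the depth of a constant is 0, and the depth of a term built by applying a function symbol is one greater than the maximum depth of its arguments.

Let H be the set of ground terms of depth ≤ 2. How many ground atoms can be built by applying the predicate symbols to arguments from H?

First count ground terms of depth ≤ 2.
With no function symbols every ground term is a constant, so there are exactly 5 ground terms at every depth bound.
N_0 = 5
N_1 = 5
N_2 = 5
Explicitly: 4, 0, 1, 2, 3.
So |H| = 5.
For each predicate symbol, the number of ground atoms is |H| raised to its arity; summing:
  B: 5^3 = 125;  A: 5
Total ground atoms: 125 + 5 = 130.

130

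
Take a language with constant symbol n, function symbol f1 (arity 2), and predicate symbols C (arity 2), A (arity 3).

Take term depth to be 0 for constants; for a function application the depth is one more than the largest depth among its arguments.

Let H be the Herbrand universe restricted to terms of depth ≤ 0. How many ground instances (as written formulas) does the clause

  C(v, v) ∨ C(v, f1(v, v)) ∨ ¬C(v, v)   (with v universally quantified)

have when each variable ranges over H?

Ground terms of depth ≤ 0:
  If N_k denotes the number of depth-≤k ground terms, the 1 constant gives N_0 = 1, and each function symbol of arity r contributes N_{k-1}^r new terms at level k: N_k = 1 + N_{k-1}^2.
  N_0 = 1
So there is exactly 1 ground term available for substitution.
There is 1 variable to instantiate (v),  occurring in at least one literal, so different choices give different ground instances.
Number of ground instances = 1.

1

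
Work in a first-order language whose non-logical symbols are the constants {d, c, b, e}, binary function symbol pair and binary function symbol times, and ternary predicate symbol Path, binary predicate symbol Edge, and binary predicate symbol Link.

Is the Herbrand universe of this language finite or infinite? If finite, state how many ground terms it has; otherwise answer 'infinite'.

The signature has at least one function symbol (pair, arity 2) and at least one constant (d).
Iterating pair gives infinitely many distinct ground terms: d, pair(d, d), pair(pair(d, d), pair(d, d)), ...
So the Herbrand universe is infinite.

infinite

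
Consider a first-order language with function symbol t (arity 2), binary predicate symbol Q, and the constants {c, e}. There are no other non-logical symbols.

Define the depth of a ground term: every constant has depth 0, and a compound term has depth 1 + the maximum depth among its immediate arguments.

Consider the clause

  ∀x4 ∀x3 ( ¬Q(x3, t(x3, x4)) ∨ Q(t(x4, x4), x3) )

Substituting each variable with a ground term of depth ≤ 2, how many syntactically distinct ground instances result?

Ground terms of depth ≤ 2:
  Write N_k for the number of ground terms of depth ≤ k. A term of depth ≤ k is either a constant or a function symbol applied to arguments of depth ≤ k−1, so N_k = 2 + N_{k-1}^2.
  N_0 = 2
  N_1 = 2 + 2^2 = 6
  N_2 = 2 + 6^2 = 38
So there are 38 ground terms available for substitution.
The body mentions every one of the 2 quantified variables; since ground terms form a free algebra, no two substitutions collapse to the same formula.
Number of ground instances = 38^2 = 1444.

1444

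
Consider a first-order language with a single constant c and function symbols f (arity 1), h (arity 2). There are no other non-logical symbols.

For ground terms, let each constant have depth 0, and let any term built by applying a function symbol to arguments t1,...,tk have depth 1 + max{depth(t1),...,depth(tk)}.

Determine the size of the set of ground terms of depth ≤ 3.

Let N_k count ground terms of depth at most k. Each non-constant term of depth ≤ k is some function symbol applied to depth-≤(k−1) arguments, giving N_k = 1 + N_{k-1} + N_{k-1}^2.
N_0 = 1
N_1 = 1 + 1 + 1^2 = 3
N_2 = 1 + 3 + 3^2 = 13
N_3 = 1 + 13 + 13^2 = 183

183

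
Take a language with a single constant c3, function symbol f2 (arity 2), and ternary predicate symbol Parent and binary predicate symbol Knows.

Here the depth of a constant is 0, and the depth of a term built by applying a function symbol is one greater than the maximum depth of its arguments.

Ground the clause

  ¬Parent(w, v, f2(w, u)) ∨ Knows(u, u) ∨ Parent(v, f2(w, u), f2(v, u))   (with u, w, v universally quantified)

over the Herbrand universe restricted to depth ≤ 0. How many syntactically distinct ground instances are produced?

1

Ground terms of depth ≤ 0:
  Let N_k count ground terms of depth at most k. Each non-constant term of depth ≤ k is some function symbol applied to depth-≤(k−1) arguments, giving N_k = 1 + N_{k-1}^2.
  N_0 = 1
  Explicitly: c3.
So there is exactly 1 ground term available for substitution.
Each of u, w, v ranges independently over the available ground terms, and distinct assignments produce distinct instances.
Number of ground instances = 1^3 = 1.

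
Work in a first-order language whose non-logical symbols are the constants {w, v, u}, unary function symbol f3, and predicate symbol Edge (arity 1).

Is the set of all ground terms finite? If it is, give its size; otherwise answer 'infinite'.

The signature has at least one function symbol (f3, arity 1) and at least one constant (w).
Iterating f3 gives infinitely many distinct ground terms: w, f3(w), f3(f3(w)), ...
So the Herbrand universe is infinite.

infinite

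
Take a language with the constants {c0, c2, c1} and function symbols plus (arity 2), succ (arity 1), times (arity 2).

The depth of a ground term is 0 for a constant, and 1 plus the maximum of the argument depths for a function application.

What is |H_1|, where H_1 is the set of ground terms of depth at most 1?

If N_k denotes the number of depth-≤k ground terms, the 3 constants give N_0 = 3, and each function symbol of arity r contributes N_{k-1}^r new terms at level k: N_k = 3 + N_{k-1}^2 + N_{k-1} + N_{k-1}^2.
N_0 = 3
N_1 = 3 + 3^2 + 3 + 3^2 = 24

24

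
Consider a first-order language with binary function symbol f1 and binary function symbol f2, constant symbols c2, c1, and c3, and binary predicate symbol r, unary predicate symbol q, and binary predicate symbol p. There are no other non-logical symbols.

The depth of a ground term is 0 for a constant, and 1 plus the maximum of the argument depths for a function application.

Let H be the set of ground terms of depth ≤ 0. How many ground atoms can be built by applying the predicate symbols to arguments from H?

21

First count ground terms of depth ≤ 0.
Count level by level. With function symbols f1/2, f2/2, the terms of depth ≤ k are the 3 constants together with each function applied to depth-≤(k−1) tuples, so N_k = 3 + N_{k-1}^2 + N_{k-1}^2.
N_0 = 3
Explicitly: c2, c1, c3.
So |H| = 3.
For each predicate symbol, the number of ground atoms is |H| raised to its arity; summing:
  r: 3^2 = 9;  q: 3;  p: 3^2 = 9
Total ground atoms: 9 + 3 + 9 = 21.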